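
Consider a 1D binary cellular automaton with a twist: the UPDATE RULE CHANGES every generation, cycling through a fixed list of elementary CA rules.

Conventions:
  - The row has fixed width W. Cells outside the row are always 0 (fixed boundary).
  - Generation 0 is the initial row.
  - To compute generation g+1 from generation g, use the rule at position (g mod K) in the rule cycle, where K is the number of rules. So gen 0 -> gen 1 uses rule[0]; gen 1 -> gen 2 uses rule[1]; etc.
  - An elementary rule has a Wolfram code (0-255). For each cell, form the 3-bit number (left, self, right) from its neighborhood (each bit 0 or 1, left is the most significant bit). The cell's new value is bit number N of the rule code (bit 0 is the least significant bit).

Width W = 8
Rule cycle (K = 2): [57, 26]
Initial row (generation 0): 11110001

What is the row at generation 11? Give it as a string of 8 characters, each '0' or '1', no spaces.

Gen 0: 11110001
Gen 1 (rule 57): 10001100
Gen 2 (rule 26): 01011010
Gen 3 (rule 57): 00110101
Gen 4 (rule 26): 01100000
Gen 5 (rule 57): 01011111
Gen 6 (rule 26): 10010000
Gen 7 (rule 57): 01001111
Gen 8 (rule 26): 10111000
Gen 9 (rule 57): 01100111
Gen 10 (rule 26): 11011100
Gen 11 (rule 57): 10110011

Answer: 10110011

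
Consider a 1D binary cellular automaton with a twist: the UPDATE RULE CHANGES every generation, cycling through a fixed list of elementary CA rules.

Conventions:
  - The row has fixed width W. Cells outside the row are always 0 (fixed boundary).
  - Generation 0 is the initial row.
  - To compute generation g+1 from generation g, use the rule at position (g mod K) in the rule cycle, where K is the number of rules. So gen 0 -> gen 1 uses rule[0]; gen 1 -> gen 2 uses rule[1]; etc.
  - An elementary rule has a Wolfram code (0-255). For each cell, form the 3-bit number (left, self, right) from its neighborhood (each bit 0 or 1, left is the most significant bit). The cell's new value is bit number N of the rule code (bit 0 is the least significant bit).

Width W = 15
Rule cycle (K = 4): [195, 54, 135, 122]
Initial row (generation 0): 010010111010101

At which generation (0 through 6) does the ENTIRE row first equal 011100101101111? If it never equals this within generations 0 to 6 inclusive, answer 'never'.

Gen 0: 010010111010101
Gen 1 (rule 195): 100100011000000
Gen 2 (rule 54): 111110100100000
Gen 3 (rule 135): 011100101101111
Gen 4 (rule 122): 110111011111001
Gen 5 (rule 195): 010011001111010
Gen 6 (rule 54): 111100110000111

Answer: 3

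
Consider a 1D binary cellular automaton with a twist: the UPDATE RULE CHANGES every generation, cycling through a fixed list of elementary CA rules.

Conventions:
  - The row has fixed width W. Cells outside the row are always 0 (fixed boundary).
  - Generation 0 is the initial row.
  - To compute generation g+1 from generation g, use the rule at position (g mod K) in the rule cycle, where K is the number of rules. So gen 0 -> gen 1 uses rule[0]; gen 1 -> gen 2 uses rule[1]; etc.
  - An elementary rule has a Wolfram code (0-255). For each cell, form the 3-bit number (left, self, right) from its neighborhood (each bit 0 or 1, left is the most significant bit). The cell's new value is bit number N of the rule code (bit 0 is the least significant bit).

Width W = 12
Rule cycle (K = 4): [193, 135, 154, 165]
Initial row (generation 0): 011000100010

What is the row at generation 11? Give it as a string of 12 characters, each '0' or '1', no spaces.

Answer: 110011111110

Derivation:
Gen 0: 011000100010
Gen 1 (rule 193): 001010001000
Gen 2 (rule 135): 111010111011
Gen 3 (rule 154): 110000110010
Gen 4 (rule 165): 000110000010
Gen 5 (rule 193): 110010111000
Gen 6 (rule 135): 000110010011
Gen 7 (rule 154): 001101101110
Gen 8 (rule 165): 100010010100
Gen 9 (rule 193): 001000000001
Gen 10 (rule 135): 111011111111
Gen 11 (rule 154): 110011111110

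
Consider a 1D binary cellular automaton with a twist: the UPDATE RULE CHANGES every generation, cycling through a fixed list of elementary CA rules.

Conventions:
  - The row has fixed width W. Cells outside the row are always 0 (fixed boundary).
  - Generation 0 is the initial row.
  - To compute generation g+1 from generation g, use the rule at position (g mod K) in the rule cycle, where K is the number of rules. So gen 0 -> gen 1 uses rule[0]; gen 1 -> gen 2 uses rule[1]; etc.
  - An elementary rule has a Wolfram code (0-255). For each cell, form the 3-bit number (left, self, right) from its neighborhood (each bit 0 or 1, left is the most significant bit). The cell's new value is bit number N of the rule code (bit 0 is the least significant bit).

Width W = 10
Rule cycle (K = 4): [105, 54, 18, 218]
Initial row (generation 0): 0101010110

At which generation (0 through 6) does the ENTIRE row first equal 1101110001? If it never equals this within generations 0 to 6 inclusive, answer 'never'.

Gen 0: 0101010110
Gen 1 (rule 105): 0010101110
Gen 2 (rule 54): 0111110001
Gen 3 (rule 18): 1000001010
Gen 4 (rule 218): 0100010001
Gen 5 (rule 105): 0001000100
Gen 6 (rule 54): 0011101110

Answer: never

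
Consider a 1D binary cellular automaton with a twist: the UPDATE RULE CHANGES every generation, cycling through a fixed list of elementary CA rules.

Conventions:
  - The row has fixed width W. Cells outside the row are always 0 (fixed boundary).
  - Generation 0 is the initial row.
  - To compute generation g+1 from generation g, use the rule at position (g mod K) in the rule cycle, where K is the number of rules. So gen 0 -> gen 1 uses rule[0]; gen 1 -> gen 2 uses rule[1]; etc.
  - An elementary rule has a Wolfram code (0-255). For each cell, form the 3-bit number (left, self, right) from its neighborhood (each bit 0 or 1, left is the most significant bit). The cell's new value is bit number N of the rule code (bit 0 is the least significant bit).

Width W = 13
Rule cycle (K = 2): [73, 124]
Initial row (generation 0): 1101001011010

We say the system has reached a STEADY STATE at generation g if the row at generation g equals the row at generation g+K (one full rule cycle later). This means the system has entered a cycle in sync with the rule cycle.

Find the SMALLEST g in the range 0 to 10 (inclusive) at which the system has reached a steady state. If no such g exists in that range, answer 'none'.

Gen 0: 1101001011010
Gen 1 (rule 73): 1100000011000
Gen 2 (rule 124): 1110000011100
Gen 3 (rule 73): 1010111010101
Gen 4 (rule 124): 1111101111111
Gen 5 (rule 73): 1000101000001
Gen 6 (rule 124): 1100111100001
Gen 7 (rule 73): 1100100101100
Gen 8 (rule 124): 1110110111110
Gen 9 (rule 73): 1010110100010
Gen 10 (rule 124): 1111111110011
Gen 11 (rule 73): 1000000010011
Gen 12 (rule 124): 1100000011011

Answer: none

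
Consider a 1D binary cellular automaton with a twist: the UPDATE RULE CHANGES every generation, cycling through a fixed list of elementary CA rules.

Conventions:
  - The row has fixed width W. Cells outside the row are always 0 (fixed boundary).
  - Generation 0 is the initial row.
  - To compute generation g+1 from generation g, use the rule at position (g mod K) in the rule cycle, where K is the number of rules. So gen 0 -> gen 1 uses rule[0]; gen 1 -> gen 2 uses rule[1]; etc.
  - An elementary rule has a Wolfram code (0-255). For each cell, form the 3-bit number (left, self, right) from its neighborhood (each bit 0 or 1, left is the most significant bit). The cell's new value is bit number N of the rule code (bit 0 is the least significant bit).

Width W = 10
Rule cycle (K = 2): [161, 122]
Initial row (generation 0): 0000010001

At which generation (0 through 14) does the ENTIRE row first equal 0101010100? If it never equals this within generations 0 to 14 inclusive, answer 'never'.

Answer: 7

Derivation:
Gen 0: 0000010001
Gen 1 (rule 161): 1111000100
Gen 2 (rule 122): 1001101010
Gen 3 (rule 161): 0000010100
Gen 4 (rule 122): 0000101010
Gen 5 (rule 161): 1110010100
Gen 6 (rule 122): 1011101010
Gen 7 (rule 161): 0101010100
Gen 8 (rule 122): 1010101010
Gen 9 (rule 161): 0101010100
Gen 10 (rule 122): 1010101010
Gen 11 (rule 161): 0101010100
Gen 12 (rule 122): 1010101010
Gen 13 (rule 161): 0101010100
Gen 14 (rule 122): 1010101010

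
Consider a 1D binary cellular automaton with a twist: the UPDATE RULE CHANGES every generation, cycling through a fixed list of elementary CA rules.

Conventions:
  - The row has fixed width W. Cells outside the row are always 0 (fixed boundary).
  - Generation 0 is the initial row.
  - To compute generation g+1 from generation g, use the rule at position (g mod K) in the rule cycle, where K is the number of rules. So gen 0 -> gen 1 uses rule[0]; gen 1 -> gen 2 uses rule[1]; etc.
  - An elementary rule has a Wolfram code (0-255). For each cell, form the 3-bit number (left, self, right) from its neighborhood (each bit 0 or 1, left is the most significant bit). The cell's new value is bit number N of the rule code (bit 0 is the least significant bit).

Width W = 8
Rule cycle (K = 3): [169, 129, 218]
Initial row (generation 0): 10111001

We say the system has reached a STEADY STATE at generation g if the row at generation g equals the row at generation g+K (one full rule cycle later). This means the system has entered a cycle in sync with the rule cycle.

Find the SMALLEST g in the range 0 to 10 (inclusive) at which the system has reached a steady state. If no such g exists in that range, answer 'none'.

Answer: 6

Derivation:
Gen 0: 10111001
Gen 1 (rule 169): 01110000
Gen 2 (rule 129): 00100111
Gen 3 (rule 218): 01011111
Gen 4 (rule 169): 00111110
Gen 5 (rule 129): 10011100
Gen 6 (rule 218): 01111110
Gen 7 (rule 169): 01111100
Gen 8 (rule 129): 00111001
Gen 9 (rule 218): 01111110
Gen 10 (rule 169): 01111100
Gen 11 (rule 129): 00111001
Gen 12 (rule 218): 01111110
Gen 13 (rule 169): 01111100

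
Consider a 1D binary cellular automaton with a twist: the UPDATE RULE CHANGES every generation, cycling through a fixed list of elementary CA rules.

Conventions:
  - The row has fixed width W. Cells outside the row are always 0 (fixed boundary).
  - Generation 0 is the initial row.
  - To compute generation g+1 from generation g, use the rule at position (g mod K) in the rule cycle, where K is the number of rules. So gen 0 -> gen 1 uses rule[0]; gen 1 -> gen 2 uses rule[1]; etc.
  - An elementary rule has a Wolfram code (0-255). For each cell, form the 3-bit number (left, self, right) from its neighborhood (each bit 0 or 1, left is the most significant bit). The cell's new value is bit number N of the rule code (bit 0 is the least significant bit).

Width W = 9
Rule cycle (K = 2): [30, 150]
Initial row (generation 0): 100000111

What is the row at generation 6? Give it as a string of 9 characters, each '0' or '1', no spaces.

Gen 0: 100000111
Gen 1 (rule 30): 110001100
Gen 2 (rule 150): 001010010
Gen 3 (rule 30): 011011111
Gen 4 (rule 150): 100001110
Gen 5 (rule 30): 110011001
Gen 6 (rule 150): 001100111

Answer: 001100111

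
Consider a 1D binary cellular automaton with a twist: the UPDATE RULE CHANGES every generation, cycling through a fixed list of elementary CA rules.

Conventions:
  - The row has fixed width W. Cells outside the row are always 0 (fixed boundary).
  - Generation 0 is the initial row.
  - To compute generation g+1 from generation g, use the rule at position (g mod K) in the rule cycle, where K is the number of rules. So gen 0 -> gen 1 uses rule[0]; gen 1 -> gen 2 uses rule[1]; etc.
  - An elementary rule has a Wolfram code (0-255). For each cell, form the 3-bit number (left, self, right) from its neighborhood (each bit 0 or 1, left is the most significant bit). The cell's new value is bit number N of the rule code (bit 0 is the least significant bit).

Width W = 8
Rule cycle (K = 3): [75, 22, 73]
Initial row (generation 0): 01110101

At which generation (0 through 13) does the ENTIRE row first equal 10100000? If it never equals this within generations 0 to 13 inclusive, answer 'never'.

Answer: never

Derivation:
Gen 0: 01110101
Gen 1 (rule 75): 11010000
Gen 2 (rule 22): 00011000
Gen 3 (rule 73): 11011011
Gen 4 (rule 75): 11011011
Gen 5 (rule 22): 00000000
Gen 6 (rule 73): 11111111
Gen 7 (rule 75): 10000001
Gen 8 (rule 22): 11000011
Gen 9 (rule 73): 11011011
Gen 10 (rule 75): 11011011
Gen 11 (rule 22): 00000000
Gen 12 (rule 73): 11111111
Gen 13 (rule 75): 10000001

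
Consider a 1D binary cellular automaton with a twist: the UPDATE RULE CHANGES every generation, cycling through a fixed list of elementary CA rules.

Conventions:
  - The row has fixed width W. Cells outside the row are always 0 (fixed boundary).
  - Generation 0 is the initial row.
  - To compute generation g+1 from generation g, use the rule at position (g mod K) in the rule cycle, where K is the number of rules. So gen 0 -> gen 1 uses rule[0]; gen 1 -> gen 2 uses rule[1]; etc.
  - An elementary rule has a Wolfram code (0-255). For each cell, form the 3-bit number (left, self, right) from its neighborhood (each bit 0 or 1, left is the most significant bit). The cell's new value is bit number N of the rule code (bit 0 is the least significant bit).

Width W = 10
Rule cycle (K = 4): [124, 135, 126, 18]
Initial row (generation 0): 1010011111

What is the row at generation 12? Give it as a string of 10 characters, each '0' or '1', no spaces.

Gen 0: 1010011111
Gen 1 (rule 124): 1111010001
Gen 2 (rule 135): 0110010111
Gen 3 (rule 126): 1111111101
Gen 4 (rule 18): 0000000000
Gen 5 (rule 124): 0000000000
Gen 6 (rule 135): 1111111111
Gen 7 (rule 126): 1000000001
Gen 8 (rule 18): 0100000010
Gen 9 (rule 124): 0110000011
Gen 10 (rule 135): 1000111100
Gen 11 (rule 126): 1101100110
Gen 12 (rule 18): 0000011001

Answer: 0000011001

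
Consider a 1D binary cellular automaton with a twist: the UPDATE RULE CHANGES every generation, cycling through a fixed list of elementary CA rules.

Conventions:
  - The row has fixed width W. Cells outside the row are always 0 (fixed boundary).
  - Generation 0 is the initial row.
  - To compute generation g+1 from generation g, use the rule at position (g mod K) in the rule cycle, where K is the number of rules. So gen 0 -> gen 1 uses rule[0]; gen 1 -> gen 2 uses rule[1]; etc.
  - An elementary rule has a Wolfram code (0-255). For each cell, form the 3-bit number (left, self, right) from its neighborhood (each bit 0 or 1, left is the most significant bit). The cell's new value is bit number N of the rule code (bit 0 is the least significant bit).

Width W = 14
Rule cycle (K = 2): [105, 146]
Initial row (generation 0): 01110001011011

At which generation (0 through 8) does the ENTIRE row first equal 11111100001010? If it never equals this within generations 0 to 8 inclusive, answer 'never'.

Answer: never

Derivation:
Gen 0: 01110001011011
Gen 1 (rule 105): 01010100111111
Gen 2 (rule 146): 10000011011110
Gen 3 (rule 105): 00111011110010
Gen 4 (rule 146): 01010001101101
Gen 5 (rule 105): 00100101111110
Gen 6 (rule 146): 01011000111101
Gen 7 (rule 105): 00111010100110
Gen 8 (rule 146): 01010000011001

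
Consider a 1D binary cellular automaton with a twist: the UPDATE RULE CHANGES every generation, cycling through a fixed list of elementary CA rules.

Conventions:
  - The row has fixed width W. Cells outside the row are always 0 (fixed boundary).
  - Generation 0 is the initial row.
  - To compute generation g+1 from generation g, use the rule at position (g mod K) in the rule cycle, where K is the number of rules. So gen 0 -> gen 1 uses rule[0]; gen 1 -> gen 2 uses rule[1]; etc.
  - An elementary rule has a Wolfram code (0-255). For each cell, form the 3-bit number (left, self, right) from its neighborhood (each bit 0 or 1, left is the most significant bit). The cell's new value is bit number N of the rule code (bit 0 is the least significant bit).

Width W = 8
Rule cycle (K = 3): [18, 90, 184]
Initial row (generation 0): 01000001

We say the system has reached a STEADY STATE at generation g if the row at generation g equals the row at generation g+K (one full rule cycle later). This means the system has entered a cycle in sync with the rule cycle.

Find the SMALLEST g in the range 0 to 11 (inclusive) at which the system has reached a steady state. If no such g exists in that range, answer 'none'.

Gen 0: 01000001
Gen 1 (rule 18): 10100010
Gen 2 (rule 90): 00010101
Gen 3 (rule 184): 00001010
Gen 4 (rule 18): 00010001
Gen 5 (rule 90): 00101010
Gen 6 (rule 184): 00010101
Gen 7 (rule 18): 00100000
Gen 8 (rule 90): 01010000
Gen 9 (rule 184): 00101000
Gen 10 (rule 18): 01000100
Gen 11 (rule 90): 10101010
Gen 12 (rule 184): 01010101
Gen 13 (rule 18): 10000000
Gen 14 (rule 90): 01000000

Answer: none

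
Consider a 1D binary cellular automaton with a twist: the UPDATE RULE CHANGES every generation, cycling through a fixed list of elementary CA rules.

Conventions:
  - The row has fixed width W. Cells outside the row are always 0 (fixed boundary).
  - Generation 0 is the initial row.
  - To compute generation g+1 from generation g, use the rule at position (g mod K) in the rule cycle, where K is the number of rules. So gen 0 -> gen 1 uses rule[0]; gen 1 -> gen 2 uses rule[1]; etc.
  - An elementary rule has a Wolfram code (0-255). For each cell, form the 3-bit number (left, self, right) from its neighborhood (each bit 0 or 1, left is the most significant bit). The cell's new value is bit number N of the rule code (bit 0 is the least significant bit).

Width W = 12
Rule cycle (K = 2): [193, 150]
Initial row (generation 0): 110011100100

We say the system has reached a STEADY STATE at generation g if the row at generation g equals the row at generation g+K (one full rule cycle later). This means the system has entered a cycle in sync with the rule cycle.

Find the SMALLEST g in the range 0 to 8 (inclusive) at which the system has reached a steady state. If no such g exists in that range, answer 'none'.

Gen 0: 110011100100
Gen 1 (rule 193): 010001100001
Gen 2 (rule 150): 111010010011
Gen 3 (rule 193): 011000000001
Gen 4 (rule 150): 100100000011
Gen 5 (rule 193): 000001111001
Gen 6 (rule 150): 000010110111
Gen 7 (rule 193): 111000010011
Gen 8 (rule 150): 010100111100
Gen 9 (rule 193): 000000011101
Gen 10 (rule 150): 000000101001

Answer: none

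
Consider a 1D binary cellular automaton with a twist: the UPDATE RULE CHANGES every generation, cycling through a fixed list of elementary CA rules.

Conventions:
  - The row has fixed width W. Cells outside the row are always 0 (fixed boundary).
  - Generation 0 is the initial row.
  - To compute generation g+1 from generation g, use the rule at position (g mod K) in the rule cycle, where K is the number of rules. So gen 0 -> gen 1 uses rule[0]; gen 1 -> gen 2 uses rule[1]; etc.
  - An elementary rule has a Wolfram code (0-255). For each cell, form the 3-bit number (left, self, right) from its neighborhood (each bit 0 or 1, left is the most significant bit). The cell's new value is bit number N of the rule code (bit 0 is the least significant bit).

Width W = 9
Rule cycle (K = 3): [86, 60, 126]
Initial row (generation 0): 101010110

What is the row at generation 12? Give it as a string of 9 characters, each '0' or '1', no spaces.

Answer: 000001101

Derivation:
Gen 0: 101010110
Gen 1 (rule 86): 101010011
Gen 2 (rule 60): 111111010
Gen 3 (rule 126): 100001111
Gen 4 (rule 86): 110010001
Gen 5 (rule 60): 101011001
Gen 6 (rule 126): 111111111
Gen 7 (rule 86): 000000001
Gen 8 (rule 60): 000000001
Gen 9 (rule 126): 000000011
Gen 10 (rule 86): 000000101
Gen 11 (rule 60): 000000111
Gen 12 (rule 126): 000001101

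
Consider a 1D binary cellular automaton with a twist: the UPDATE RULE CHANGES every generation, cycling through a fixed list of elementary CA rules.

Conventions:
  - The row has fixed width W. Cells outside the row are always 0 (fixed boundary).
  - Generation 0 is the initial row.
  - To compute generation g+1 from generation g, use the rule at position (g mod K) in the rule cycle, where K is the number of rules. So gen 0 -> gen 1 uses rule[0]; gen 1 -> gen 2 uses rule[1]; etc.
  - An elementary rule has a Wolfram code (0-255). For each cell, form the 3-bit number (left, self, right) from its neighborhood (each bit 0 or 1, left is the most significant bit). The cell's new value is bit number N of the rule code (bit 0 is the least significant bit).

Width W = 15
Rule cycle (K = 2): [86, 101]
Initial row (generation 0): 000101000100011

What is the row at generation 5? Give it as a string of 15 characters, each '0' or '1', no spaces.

Answer: 010011001100101

Derivation:
Gen 0: 000101000100011
Gen 1 (rule 86): 001101101110101
Gen 2 (rule 101): 100110110011111
Gen 3 (rule 86): 111010011100001
Gen 4 (rule 101): 001110000101101
Gen 5 (rule 86): 010011001100101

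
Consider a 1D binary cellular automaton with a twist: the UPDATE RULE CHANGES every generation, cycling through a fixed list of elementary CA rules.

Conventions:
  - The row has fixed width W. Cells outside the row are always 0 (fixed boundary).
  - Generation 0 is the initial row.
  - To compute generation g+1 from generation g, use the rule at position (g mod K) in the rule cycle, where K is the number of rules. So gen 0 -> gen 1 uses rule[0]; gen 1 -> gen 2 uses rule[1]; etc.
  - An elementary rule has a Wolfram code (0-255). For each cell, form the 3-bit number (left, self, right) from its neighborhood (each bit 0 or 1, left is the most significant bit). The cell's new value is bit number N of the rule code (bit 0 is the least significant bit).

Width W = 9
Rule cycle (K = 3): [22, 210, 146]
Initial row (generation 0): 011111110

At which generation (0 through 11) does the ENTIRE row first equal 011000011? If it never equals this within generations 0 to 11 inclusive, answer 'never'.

Answer: 7

Derivation:
Gen 0: 011111110
Gen 1 (rule 22): 100000001
Gen 2 (rule 210): 010000010
Gen 3 (rule 146): 101000101
Gen 4 (rule 22): 101101101
Gen 5 (rule 210): 000100100
Gen 6 (rule 146): 001011010
Gen 7 (rule 22): 011000011
Gen 8 (rule 210): 101100101
Gen 9 (rule 146): 000011000
Gen 10 (rule 22): 000100100
Gen 11 (rule 210): 001011010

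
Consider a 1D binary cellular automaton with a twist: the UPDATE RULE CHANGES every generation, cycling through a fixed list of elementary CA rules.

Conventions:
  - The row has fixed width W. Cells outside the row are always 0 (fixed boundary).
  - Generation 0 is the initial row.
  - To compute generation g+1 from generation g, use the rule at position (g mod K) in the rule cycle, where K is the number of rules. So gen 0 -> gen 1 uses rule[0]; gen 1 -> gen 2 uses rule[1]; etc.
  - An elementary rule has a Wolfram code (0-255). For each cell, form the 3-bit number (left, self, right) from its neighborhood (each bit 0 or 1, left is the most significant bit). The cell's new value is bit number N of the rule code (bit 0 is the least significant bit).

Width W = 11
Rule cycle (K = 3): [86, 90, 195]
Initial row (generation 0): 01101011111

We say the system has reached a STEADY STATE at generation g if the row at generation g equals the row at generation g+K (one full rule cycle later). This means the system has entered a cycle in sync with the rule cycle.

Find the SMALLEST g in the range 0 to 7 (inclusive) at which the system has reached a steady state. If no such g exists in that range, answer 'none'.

Gen 0: 01101011111
Gen 1 (rule 86): 10101000001
Gen 2 (rule 90): 00000100010
Gen 3 (rule 195): 11111001100
Gen 4 (rule 86): 00001110110
Gen 5 (rule 90): 00011010111
Gen 6 (rule 195): 11101000011
Gen 7 (rule 86): 00101100101
Gen 8 (rule 90): 01001111000
Gen 9 (rule 195): 10010111011
Gen 10 (rule 86): 11110001001

Answer: none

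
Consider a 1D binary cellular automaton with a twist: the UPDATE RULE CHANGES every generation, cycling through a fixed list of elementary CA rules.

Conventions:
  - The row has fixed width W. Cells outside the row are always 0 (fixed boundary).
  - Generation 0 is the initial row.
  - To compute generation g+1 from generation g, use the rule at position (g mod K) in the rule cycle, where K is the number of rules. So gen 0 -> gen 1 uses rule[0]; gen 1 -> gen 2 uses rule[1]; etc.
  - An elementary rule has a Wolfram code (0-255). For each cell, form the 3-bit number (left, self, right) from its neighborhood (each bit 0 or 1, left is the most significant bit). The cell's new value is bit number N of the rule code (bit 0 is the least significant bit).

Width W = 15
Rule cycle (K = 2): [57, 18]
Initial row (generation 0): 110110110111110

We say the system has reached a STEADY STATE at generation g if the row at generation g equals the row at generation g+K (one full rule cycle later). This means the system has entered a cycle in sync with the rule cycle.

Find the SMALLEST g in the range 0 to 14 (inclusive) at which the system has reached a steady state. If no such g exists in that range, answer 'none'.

Gen 0: 110110110111110
Gen 1 (rule 57): 101101101100001
Gen 2 (rule 18): 000000000010010
Gen 3 (rule 57): 111111111001001
Gen 4 (rule 18): 000000000110110
Gen 5 (rule 57): 111111110101101
Gen 6 (rule 18): 000000000000000
Gen 7 (rule 57): 111111111111111
Gen 8 (rule 18): 000000000000000
Gen 9 (rule 57): 111111111111111
Gen 10 (rule 18): 000000000000000
Gen 11 (rule 57): 111111111111111
Gen 12 (rule 18): 000000000000000
Gen 13 (rule 57): 111111111111111
Gen 14 (rule 18): 000000000000000
Gen 15 (rule 57): 111111111111111
Gen 16 (rule 18): 000000000000000

Answer: 6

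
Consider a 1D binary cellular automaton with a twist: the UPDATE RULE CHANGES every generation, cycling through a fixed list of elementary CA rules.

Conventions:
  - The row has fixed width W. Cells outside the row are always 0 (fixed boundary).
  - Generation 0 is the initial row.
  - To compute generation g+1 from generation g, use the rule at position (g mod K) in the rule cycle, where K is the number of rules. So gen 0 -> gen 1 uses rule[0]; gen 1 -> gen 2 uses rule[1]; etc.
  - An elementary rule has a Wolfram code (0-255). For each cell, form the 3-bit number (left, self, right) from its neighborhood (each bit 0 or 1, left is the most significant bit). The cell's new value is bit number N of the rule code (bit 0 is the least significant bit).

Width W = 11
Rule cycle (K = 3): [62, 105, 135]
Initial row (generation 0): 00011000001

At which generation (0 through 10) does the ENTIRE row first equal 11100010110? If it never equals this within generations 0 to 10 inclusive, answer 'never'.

Answer: 7

Derivation:
Gen 0: 00011000001
Gen 1 (rule 62): 00110100011
Gen 2 (rule 105): 10111001011
Gen 3 (rule 135): 10010011000
Gen 4 (rule 62): 11111110100
Gen 5 (rule 105): 10000011001
Gen 6 (rule 135): 10111100011
Gen 7 (rule 62): 11100010110
Gen 8 (rule 105): 10101001110
Gen 9 (rule 135): 10101010100
Gen 10 (rule 62): 11111111110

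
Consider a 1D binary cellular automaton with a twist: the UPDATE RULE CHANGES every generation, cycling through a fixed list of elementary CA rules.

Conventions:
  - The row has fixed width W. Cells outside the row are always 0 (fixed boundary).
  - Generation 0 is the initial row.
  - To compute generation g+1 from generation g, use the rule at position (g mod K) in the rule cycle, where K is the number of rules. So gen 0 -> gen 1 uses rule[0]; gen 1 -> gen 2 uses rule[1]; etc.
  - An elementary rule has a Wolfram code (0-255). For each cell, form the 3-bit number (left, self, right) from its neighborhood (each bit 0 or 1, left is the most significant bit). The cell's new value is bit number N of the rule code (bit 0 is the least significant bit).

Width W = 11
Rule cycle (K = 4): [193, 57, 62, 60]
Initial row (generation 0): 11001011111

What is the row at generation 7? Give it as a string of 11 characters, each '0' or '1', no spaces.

Answer: 10000000000

Derivation:
Gen 0: 11001011111
Gen 1 (rule 193): 01000001111
Gen 2 (rule 57): 00111101000
Gen 3 (rule 62): 01100011100
Gen 4 (rule 60): 01010010010
Gen 5 (rule 193): 00000000000
Gen 6 (rule 57): 11111111111
Gen 7 (rule 62): 10000000000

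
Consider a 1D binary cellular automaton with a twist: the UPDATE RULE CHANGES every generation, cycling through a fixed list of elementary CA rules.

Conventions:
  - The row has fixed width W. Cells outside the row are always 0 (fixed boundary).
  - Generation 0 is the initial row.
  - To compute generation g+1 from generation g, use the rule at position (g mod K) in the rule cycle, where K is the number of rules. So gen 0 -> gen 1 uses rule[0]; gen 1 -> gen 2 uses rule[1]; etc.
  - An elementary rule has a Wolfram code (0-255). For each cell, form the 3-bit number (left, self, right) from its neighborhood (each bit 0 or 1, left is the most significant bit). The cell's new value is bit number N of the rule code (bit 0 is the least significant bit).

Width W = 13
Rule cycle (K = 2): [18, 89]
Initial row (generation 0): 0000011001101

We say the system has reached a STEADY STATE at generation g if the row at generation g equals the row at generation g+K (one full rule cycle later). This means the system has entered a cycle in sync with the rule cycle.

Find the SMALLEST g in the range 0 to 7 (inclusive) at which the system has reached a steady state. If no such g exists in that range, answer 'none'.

Answer: 5

Derivation:
Gen 0: 0000011001101
Gen 1 (rule 18): 0000100110000
Gen 2 (rule 89): 1110010111111
Gen 3 (rule 18): 0001100000000
Gen 4 (rule 89): 1101111111111
Gen 5 (rule 18): 0000000000000
Gen 6 (rule 89): 1111111111111
Gen 7 (rule 18): 0000000000000
Gen 8 (rule 89): 1111111111111
Gen 9 (rule 18): 0000000000000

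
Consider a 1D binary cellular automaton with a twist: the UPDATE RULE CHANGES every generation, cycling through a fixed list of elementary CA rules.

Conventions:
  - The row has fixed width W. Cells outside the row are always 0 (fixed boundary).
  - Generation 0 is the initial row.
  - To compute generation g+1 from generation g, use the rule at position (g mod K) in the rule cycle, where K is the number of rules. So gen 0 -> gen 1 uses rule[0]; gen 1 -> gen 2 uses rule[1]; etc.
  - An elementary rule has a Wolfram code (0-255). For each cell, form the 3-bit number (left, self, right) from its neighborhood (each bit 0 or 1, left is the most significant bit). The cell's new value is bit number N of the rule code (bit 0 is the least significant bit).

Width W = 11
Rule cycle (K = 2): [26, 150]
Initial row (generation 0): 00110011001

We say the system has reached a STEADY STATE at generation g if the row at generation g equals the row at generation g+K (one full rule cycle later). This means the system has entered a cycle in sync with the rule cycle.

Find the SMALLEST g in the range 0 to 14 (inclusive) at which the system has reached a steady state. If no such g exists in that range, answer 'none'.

Answer: none

Derivation:
Gen 0: 00110011001
Gen 1 (rule 26): 01101110110
Gen 2 (rule 150): 10000100001
Gen 3 (rule 26): 01001010010
Gen 4 (rule 150): 11111011111
Gen 5 (rule 26): 10000010000
Gen 6 (rule 150): 11000111000
Gen 7 (rule 26): 10101100100
Gen 8 (rule 150): 10100011110
Gen 9 (rule 26): 00010110001
Gen 10 (rule 150): 00110001011
Gen 11 (rule 26): 01101010010
Gen 12 (rule 150): 10001011111
Gen 13 (rule 26): 01010010000
Gen 14 (rule 150): 11011111000
Gen 15 (rule 26): 10010000100
Gen 16 (rule 150): 11111001110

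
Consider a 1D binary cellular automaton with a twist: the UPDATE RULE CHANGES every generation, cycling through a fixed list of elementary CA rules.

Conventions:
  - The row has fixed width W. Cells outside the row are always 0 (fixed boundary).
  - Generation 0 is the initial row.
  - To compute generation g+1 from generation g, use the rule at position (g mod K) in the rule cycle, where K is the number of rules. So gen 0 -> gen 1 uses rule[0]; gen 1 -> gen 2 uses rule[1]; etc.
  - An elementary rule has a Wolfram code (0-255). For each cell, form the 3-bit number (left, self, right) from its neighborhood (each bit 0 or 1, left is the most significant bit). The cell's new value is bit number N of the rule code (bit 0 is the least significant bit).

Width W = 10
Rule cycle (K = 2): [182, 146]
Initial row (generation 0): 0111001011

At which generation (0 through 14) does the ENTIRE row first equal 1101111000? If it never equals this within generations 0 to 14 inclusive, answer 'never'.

Answer: never

Derivation:
Gen 0: 0111001011
Gen 1 (rule 182): 1010111100
Gen 2 (rule 146): 0000011010
Gen 3 (rule 182): 0000100111
Gen 4 (rule 146): 0001011010
Gen 5 (rule 182): 0011100111
Gen 6 (rule 146): 0101011010
Gen 7 (rule 182): 1111100111
Gen 8 (rule 146): 0111011010
Gen 9 (rule 182): 1010100111
Gen 10 (rule 146): 0000011010
Gen 11 (rule 182): 0000100111
Gen 12 (rule 146): 0001011010
Gen 13 (rule 182): 0011100111
Gen 14 (rule 146): 0101011010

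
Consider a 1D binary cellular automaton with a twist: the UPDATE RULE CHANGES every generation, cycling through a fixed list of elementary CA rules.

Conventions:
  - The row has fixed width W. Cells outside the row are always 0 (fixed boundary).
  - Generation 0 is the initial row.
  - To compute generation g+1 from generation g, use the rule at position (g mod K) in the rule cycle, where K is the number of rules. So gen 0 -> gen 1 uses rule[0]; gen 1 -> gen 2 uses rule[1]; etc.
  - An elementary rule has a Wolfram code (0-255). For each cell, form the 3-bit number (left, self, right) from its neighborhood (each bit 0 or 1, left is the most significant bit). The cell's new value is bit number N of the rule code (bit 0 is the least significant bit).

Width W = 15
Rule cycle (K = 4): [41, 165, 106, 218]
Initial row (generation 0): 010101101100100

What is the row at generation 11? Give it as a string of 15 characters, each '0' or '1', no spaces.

Answer: 011110001000100

Derivation:
Gen 0: 010101101100100
Gen 1 (rule 41): 001011011000001
Gen 2 (rule 165): 101100100011101
Gen 3 (rule 106): 011101000110110
Gen 4 (rule 218): 111100101110111
Gen 5 (rule 41): 100000011001100
Gen 6 (rule 165): 101111000000001
Gen 7 (rule 106): 011001000000010
Gen 8 (rule 218): 111110100000101
Gen 9 (rule 41): 100001001110010
Gen 10 (rule 165): 101101000100010
Gen 11 (rule 106): 011110001000100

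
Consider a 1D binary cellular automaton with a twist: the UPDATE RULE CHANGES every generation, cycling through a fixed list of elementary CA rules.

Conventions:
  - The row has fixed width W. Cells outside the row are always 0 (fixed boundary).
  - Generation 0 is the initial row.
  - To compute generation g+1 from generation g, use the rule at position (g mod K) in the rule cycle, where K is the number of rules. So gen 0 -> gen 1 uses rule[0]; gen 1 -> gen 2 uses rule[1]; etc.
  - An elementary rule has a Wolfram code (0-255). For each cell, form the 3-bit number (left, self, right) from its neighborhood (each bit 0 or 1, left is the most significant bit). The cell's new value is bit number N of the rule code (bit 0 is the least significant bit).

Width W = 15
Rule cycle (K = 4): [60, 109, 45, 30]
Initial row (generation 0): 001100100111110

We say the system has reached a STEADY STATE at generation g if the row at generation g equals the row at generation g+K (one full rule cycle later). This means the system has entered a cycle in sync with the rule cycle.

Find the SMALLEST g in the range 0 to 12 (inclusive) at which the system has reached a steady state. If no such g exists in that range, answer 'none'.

Gen 0: 001100100111110
Gen 1 (rule 60): 001010110100001
Gen 2 (rule 109): 101111111101101
Gen 3 (rule 45): 111000000011011
Gen 4 (rule 30): 100100000110010
Gen 5 (rule 60): 110110000101011
Gen 6 (rule 109): 111110110111111
Gen 7 (rule 45): 100001101100000
Gen 8 (rule 30): 110011001010000
Gen 9 (rule 60): 101010101111000
Gen 10 (rule 109): 111111111001011
Gen 11 (rule 45): 100000000001110
Gen 12 (rule 30): 110000000011001
Gen 13 (rule 60): 101000000010101
Gen 14 (rule 109): 111011111011111
Gen 15 (rule 45): 100110000110000
Gen 16 (rule 30): 111101001101000

Answer: none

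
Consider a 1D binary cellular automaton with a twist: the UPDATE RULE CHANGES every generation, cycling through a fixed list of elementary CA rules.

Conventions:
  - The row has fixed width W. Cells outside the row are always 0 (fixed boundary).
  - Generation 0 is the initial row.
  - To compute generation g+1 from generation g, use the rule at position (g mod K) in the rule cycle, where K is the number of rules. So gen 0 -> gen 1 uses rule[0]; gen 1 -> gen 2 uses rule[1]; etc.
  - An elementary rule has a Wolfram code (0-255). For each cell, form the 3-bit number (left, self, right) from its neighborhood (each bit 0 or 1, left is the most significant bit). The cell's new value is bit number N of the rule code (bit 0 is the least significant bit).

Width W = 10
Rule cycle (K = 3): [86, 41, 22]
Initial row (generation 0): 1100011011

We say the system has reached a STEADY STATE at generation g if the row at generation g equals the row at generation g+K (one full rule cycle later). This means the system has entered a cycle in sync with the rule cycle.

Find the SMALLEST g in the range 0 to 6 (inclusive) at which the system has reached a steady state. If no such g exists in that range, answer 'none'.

Gen 0: 1100011011
Gen 1 (rule 86): 0110101001
Gen 2 (rule 41): 0101010000
Gen 3 (rule 22): 1101011000
Gen 4 (rule 86): 0101001100
Gen 5 (rule 41): 0010001001
Gen 6 (rule 22): 0111011111
Gen 7 (rule 86): 1001000001
Gen 8 (rule 41): 0000011100
Gen 9 (rule 22): 0000100010

Answer: none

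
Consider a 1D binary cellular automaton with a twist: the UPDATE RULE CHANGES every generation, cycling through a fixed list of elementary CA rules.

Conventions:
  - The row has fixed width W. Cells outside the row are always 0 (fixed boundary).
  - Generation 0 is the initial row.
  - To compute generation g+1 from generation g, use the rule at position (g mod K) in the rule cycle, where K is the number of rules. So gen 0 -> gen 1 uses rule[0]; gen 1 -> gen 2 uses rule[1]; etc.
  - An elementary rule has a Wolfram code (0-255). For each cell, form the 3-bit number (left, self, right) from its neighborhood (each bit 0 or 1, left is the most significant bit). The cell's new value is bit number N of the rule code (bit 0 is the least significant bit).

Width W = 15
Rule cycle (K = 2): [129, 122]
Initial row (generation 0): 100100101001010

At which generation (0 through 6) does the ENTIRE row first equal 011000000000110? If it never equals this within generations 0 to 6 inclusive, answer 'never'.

Gen 0: 100100101001010
Gen 1 (rule 129): 000000000000000
Gen 2 (rule 122): 000000000000000
Gen 3 (rule 129): 111111111111111
Gen 4 (rule 122): 100000000000001
Gen 5 (rule 129): 001111111111100
Gen 6 (rule 122): 011000000000110

Answer: 6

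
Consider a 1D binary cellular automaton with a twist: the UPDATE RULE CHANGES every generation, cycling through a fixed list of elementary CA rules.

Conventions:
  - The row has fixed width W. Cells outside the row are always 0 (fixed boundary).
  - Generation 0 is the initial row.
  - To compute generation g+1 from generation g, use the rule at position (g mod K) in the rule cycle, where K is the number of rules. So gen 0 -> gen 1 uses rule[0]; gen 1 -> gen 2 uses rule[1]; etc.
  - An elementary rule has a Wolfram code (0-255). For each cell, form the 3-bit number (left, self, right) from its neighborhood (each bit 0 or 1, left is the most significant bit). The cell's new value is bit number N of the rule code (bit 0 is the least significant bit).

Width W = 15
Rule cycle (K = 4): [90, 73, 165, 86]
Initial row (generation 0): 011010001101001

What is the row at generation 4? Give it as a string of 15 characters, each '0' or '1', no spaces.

Answer: 001001000110000

Derivation:
Gen 0: 011010001101001
Gen 1 (rule 90): 111001011100110
Gen 2 (rule 73): 101000010100110
Gen 3 (rule 165): 111011011100000
Gen 4 (rule 86): 001001000110000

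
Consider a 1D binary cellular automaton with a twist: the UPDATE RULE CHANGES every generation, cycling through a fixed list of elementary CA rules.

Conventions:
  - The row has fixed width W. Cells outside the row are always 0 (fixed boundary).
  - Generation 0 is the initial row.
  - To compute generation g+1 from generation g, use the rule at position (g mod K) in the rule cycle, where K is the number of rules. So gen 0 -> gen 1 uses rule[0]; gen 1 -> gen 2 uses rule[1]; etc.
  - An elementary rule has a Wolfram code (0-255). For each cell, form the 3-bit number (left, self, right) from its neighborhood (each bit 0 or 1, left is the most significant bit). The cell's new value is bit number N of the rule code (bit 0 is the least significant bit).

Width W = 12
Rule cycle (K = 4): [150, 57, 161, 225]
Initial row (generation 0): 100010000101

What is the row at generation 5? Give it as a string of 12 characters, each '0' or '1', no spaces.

Answer: 001010111111

Derivation:
Gen 0: 100010000101
Gen 1 (rule 150): 110111001101
Gen 2 (rule 57): 101100101010
Gen 3 (rule 161): 010000010100
Gen 4 (rule 225): 000111001001
Gen 5 (rule 150): 001010111111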